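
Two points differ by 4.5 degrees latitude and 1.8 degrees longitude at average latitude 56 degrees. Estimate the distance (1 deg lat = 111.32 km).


dlat_km = 4.5 * 111.32 = 500.94
dlon_km = 1.8 * 111.32 * cos(56) ≈ 112.049
dist = sqrt(500.94^2 + 112.049^2) ≈ 513.3 km

513.3 km


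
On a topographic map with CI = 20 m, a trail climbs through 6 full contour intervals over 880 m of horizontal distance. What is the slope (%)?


elevation change = 6 * 20 = 120 m
slope = 120 / 880 * 100 = 13.6%

13.6%


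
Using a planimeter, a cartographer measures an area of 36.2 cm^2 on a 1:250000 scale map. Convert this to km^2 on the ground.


ground_area = 36.2 * (250000/100)^2 = 226250000.0 m^2 = 226.25 km^2

226.25 km^2


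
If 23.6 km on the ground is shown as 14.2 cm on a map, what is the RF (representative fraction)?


ground = 23.6 km = 2360000 cm; RF denominator = ground / map = 2360000 / 14.2 ≈ 166197; RF = 1:166197

1:166197


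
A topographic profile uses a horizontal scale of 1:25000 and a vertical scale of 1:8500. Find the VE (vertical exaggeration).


VE = horizontal_scale / vertical_scale = 25000 / 8500 ≈ 2.9

2.9x


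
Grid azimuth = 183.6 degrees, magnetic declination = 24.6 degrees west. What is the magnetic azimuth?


magnetic azimuth = grid azimuth - declination (east +ve)
mag_az = 183.6 - -24.6 = 208.2 degrees

208.2 degrees


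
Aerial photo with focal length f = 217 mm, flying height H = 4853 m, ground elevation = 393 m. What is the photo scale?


scale = f / (H - h) = 217 mm / 4460 m = 217 / 4460000 = 1:20553

1:20553


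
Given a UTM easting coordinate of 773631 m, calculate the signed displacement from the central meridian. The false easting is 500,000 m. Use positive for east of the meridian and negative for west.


displacement = 773631 - 500000 = 273631 m

273631 m


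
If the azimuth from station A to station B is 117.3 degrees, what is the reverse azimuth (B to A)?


back azimuth = (117.3 + 180) mod 360 = 297.3 degrees

297.3 degrees


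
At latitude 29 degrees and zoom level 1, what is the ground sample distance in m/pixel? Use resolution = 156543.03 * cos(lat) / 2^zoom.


res = 156543.03 * cos(29) / 2^1 = 156543.03 * 0.87461971 / 2 = 68457.81 m/pixel

68457.81 m/pixel


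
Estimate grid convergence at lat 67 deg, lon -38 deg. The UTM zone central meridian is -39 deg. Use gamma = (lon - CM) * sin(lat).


gamma = (-38 - -39) * sin(67) = 1 * 0.920505 = 0.921 degrees

0.921 degrees


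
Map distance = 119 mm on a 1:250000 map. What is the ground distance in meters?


ground = 119 mm * 250000 / 1000 = 29750.0 m

29750.0 m


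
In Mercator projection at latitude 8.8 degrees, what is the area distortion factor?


area_distortion = 1/cos^2(8.8) = 1.024

1.024


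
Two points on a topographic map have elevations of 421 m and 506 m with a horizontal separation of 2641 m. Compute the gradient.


gradient = (506 - 421) / 2641 = 85 / 2641 = 0.0322

0.0322


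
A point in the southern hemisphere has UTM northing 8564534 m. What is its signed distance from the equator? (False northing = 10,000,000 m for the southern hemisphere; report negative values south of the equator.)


For southern: actual = 8564534 - 10000000 = -1435466 m

-1435466 m


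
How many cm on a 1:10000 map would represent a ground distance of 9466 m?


map_cm = 9466 * 100 / 10000 = 94.66 cm

94.66 cm


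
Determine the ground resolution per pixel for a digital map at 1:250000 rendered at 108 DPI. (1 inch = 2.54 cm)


pixel_cm = 2.54 / 108 ≈ 0.023519 cm
ground = pixel_cm * 250000 / 100 = 2.54 * 250000 / (108 * 100) = 635000 / 10800 ≈ 58.8 m

58.8 m


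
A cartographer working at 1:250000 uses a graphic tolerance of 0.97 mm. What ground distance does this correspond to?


ground = 0.97 mm * 250000 / 1000 = 242.5 m

242.5 m


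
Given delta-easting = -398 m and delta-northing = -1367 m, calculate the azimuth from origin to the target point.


az = atan2(-398, -1367) = -163.8 deg
adjusted to 0-360: 196.2 degrees

196.2 degrees


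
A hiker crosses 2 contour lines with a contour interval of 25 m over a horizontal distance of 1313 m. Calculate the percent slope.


elevation change = 2 * 25 = 50 m
slope = 50 / 1313 * 100 = 3.8%

3.8%


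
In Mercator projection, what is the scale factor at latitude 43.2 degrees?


SF = 1 / cos(43.2) = 1 / 0.728969 = 1.372

1.372


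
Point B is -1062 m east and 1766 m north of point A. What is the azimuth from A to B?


az = atan2(-1062, 1766) = -31.0 deg
adjusted to 0-360: 329.0 degrees

329.0 degrees


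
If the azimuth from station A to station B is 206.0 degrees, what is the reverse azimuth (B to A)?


back azimuth = (206.0 + 180) mod 360 = 26.0 degrees

26.0 degrees


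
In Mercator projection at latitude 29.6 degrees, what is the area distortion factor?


area_distortion = 1/cos^2(29.6) = 1.323

1.323


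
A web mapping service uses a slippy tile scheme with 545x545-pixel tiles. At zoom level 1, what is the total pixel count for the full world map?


tiles per axis = 2^1 = 2
total tiles = 2^2 = 4
pixels per axis = 2 * 545 = 1090
total pixels = 1090^2 = 1188100

1188100 pixels


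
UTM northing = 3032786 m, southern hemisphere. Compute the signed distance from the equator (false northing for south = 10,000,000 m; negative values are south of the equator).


For southern: actual = 3032786 - 10000000 = -6967214 m

-6967214 m


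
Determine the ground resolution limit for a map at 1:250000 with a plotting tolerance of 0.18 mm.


ground = 0.18 mm * 250000 / 1000 = 45.0 m

45.0 m


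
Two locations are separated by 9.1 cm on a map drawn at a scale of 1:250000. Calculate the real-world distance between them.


ground = 9.1 cm * 250000 / 100 = 22750.0 m = 22.75 km

22.75 km


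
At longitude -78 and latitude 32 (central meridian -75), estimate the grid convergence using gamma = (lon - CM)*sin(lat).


gamma = (-78 - -75) * sin(32) = -3 * 0.529919 = -1.59 degrees

-1.59 degrees


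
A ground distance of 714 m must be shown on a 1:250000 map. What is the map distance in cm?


map_cm = 714 * 100 / 250000 = 0.2856 cm ≈ 0.29 cm

0.29 cm


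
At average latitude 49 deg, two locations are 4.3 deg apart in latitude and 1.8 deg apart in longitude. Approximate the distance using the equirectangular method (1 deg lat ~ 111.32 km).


dlat_km = 4.3 * 111.32 = 478.676
dlon_km = 1.8 * 111.32 * cos(49) ≈ 131.458
dist = sqrt(478.676^2 + 131.458^2) ≈ 496.4 km

496.4 km


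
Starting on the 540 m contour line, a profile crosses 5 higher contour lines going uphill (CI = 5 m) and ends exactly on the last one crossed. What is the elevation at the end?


elevation = 540 + 5 * 5 = 565 m

565 m


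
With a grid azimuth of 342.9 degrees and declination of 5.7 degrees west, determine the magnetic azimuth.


magnetic azimuth = grid azimuth - declination (east +ve)
mag_az = 342.9 - -5.7 = 348.6 degrees

348.6 degrees


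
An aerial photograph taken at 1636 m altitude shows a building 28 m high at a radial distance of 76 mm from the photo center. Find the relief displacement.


d = h * r / H = 28 * 76 / 1636 = 1.3 mm

1.3 mm


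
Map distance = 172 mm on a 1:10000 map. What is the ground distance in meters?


ground = 172 mm * 10000 / 1000 = 1720.0 m

1720.0 m


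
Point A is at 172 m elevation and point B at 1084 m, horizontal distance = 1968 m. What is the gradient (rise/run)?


gradient = (1084 - 172) / 1968 = 912 / 1968 = 0.4634

0.4634


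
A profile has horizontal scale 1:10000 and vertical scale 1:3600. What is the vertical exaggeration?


VE = horizontal_scale / vertical_scale = 10000 / 3600 ≈ 2.8

2.8x


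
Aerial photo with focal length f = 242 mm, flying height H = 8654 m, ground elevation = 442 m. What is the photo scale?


scale = f / (H - h) = 242 mm / 8212 m = 242 / 8212000 = 1:33934

1:33934


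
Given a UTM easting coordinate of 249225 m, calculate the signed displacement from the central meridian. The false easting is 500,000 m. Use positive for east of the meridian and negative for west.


displacement = 249225 - 500000 = -250775 m

-250775 m


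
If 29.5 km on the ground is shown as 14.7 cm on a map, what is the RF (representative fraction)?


ground = 29.5 km = 2950000 cm; RF denominator = ground / map = 2950000 / 14.7 ≈ 200680; RF = 1:200680

1:200680


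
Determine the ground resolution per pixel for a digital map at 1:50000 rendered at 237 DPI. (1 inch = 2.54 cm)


pixel_cm = 2.54 / 237 ≈ 0.010717 cm
ground = pixel_cm * 50000 / 100 = 2.54 * 50000 / (237 * 100) = 127000 / 23700 ≈ 5.36 m

5.36 m


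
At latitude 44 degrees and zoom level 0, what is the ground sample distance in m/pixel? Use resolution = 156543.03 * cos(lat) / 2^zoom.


res = 156543.03 * cos(44) / 2^0 = 156543.03 * 0.7193398 / 1 = 112607.63 m/pixel

112607.63 m/pixel


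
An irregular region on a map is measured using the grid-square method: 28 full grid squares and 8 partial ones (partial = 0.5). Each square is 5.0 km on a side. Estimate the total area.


effective squares = 28 + 8 * 0.5 = 32.0
area = 32.0 * 25.0 = 800.0 km^2

800.0 km^2


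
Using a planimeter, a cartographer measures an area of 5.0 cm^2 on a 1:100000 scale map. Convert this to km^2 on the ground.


ground_area = 5.0 * (100000/100)^2 = 5000000.0 m^2 = 5.0 km^2

5.0 km^2


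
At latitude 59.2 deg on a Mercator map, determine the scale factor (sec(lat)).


SF = 1 / cos(59.2) = 1 / 0.512043 = 1.953

1.953


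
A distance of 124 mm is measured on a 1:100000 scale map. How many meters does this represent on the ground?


ground = 124 mm * 100000 / 1000 = 12400.0 m

12400.0 m


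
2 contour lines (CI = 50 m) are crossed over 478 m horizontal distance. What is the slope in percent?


elevation change = 2 * 50 = 100 m
slope = 100 / 478 * 100 = 20.9%

20.9%


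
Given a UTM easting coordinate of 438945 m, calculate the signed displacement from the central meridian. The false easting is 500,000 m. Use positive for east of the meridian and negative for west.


displacement = 438945 - 500000 = -61055 m

-61055 m


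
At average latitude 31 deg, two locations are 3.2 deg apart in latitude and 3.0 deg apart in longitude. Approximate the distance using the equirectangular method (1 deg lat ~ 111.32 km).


dlat_km = 3.2 * 111.32 = 356.224
dlon_km = 3.0 * 111.32 * cos(31) ≈ 286.26
dist = sqrt(356.224^2 + 286.26^2) ≈ 457.0 km

457.0 km


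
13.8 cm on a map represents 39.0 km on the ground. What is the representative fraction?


ground = 39.0 km = 3900000 cm; RF denominator = ground / map = 3900000 / 13.8 ≈ 282609; RF = 1:282609

1:282609


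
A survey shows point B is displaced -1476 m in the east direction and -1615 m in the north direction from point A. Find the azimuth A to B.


az = atan2(-1476, -1615) = -137.6 deg
adjusted to 0-360: 222.4 degrees

222.4 degrees


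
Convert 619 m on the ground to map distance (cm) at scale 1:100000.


map_cm = 619 * 100 / 100000 = 0.619 cm ≈ 0.62 cm

0.62 cm


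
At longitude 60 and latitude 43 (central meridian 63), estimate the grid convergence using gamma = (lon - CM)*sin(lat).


gamma = (60 - 63) * sin(43) = -3 * 0.681998 = -2.046 degrees

-2.046 degrees


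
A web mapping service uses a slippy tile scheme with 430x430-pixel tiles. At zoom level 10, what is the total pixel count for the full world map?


tiles per axis = 2^10 = 1024
total tiles = 1024^2 = 1048576
pixels per axis = 1024 * 430 = 440320
total pixels = 440320^2 = 193881702400

193881702400 pixels


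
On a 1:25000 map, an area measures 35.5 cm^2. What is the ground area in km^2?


ground_area = 35.5 * (25000/100)^2 = 2218750.0 m^2 = 2.21875 km^2 ≈ 2.219 km^2

2.219 km^2


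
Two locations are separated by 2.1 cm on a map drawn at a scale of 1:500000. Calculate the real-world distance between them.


ground = 2.1 cm * 500000 / 100 = 10500.0 m = 10.5 km

10.5 km


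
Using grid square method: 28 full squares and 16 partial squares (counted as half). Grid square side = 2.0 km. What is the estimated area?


effective squares = 28 + 16 * 0.5 = 36.0
area = 36.0 * 4.0 = 144.0 km^2

144.0 km^2


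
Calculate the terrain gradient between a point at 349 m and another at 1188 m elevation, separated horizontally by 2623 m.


gradient = (1188 - 349) / 2623 = 839 / 2623 = 0.3199

0.3199


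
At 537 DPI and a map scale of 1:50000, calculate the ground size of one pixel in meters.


pixel_cm = 2.54 / 537 ≈ 0.00473 cm
ground = pixel_cm * 50000 / 100 = 2.54 * 50000 / (537 * 100) = 127000 / 53700 ≈ 2.36 m

2.36 m


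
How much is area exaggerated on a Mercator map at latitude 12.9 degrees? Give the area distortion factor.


area_distortion = 1/cos^2(12.9) = 1.052

1.052


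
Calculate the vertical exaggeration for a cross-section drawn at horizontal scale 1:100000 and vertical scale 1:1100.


VE = horizontal_scale / vertical_scale = 100000 / 1100 ≈ 90.9

90.9x


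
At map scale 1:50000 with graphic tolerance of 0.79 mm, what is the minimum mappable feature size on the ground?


ground = 0.79 mm * 50000 / 1000 = 39.5 m

39.5 m


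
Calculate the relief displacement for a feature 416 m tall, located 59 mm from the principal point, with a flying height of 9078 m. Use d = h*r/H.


d = h * r / H = 416 * 59 / 9078 = 2.7 mm

2.7 mm


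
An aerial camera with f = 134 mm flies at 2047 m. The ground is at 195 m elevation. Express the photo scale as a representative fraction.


scale = f / (H - h) = 134 mm / 1852 m = 134 / 1852000 = 1:13821

1:13821


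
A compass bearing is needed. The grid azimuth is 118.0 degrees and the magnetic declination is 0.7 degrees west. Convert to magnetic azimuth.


magnetic azimuth = grid azimuth - declination (east +ve)
mag_az = 118.0 - -0.7 = 118.7 degrees

118.7 degrees


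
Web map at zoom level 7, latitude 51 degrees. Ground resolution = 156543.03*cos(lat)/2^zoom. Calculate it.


res = 156543.03 * cos(51) / 2^7 = 156543.03 * 0.62932039 / 128 = 769.65 m/pixel

769.65 m/pixel


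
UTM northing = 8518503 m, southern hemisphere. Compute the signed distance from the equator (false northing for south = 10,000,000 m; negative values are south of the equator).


For southern: actual = 8518503 - 10000000 = -1481497 m

-1481497 m


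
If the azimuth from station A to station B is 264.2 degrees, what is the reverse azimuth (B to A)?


back azimuth = (264.2 + 180) mod 360 = 84.2 degrees

84.2 degrees


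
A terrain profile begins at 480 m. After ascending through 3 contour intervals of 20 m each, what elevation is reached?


elevation = 480 + 3 * 20 = 540 m

540 m


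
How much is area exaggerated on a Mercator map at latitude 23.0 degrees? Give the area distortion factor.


area_distortion = 1/cos^2(23.0) = 1.18

1.18


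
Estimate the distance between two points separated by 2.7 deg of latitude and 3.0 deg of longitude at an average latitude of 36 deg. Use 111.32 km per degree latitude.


dlat_km = 2.7 * 111.32 = 300.564
dlon_km = 3.0 * 111.32 * cos(36) ≈ 270.179
dist = sqrt(300.564^2 + 270.179^2) ≈ 404.1 km

404.1 km


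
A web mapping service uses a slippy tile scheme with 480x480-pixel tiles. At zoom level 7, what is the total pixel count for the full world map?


tiles per axis = 2^7 = 128
total tiles = 128^2 = 16384
pixels per axis = 128 * 480 = 61440
total pixels = 61440^2 = 3774873600

3774873600 pixels


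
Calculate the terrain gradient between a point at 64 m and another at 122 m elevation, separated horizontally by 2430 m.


gradient = (122 - 64) / 2430 = 58 / 2430 = 0.0239

0.0239


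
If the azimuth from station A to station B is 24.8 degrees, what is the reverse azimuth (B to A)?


back azimuth = (24.8 + 180) mod 360 = 204.8 degrees

204.8 degrees


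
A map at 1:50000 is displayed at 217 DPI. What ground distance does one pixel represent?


pixel_cm = 2.54 / 217 ≈ 0.011705 cm
ground = pixel_cm * 50000 / 100 = 2.54 * 50000 / (217 * 100) = 127000 / 21700 ≈ 5.85 m

5.85 m


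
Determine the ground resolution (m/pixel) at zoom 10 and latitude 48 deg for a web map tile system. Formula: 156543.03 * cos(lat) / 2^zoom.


res = 156543.03 * cos(48) / 2^10 = 156543.03 * 0.66913061 / 1024 = 102.29 m/pixel

102.29 m/pixel


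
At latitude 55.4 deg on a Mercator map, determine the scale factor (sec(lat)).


SF = 1 / cos(55.4) = 1 / 0.567844 = 1.761

1.761


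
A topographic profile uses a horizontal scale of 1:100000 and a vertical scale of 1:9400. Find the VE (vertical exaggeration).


VE = horizontal_scale / vertical_scale = 100000 / 9400 ≈ 10.6

10.6x


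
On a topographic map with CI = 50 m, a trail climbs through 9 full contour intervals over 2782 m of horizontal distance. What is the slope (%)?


elevation change = 9 * 50 = 450 m
slope = 450 / 2782 * 100 = 16.2%

16.2%


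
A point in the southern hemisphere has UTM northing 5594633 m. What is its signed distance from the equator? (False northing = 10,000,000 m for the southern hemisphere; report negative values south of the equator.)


For southern: actual = 5594633 - 10000000 = -4405367 m

-4405367 m


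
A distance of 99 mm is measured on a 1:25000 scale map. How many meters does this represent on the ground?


ground = 99 mm * 25000 / 1000 = 2475.0 m

2475.0 m


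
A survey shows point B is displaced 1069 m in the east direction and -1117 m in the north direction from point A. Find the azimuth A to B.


az = atan2(1069, -1117) = 136.3 deg
adjusted to 0-360: 136.3 degrees

136.3 degrees


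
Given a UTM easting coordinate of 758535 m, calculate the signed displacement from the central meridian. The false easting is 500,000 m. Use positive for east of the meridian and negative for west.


displacement = 758535 - 500000 = 258535 m

258535 m


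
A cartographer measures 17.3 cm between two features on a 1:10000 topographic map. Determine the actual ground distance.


ground = 17.3 cm * 10000 / 100 = 1730.0 m = 1.73 km

1.73 km


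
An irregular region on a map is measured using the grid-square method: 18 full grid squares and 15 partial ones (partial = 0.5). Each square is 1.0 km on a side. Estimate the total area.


effective squares = 18 + 15 * 0.5 = 25.5
area = 25.5 * 1.0 = 25.5 km^2

25.5 km^2


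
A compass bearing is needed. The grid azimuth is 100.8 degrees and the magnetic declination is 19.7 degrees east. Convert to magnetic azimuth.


magnetic azimuth = grid azimuth - declination (east +ve)
mag_az = 100.8 - 19.7 = 81.1 degrees

81.1 degrees


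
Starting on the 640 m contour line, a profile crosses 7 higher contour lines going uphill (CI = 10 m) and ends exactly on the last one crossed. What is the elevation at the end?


elevation = 640 + 7 * 10 = 710 m

710 m


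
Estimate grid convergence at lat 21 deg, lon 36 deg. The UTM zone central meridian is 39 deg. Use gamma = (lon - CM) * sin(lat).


gamma = (36 - 39) * sin(21) = -3 * 0.358368 = -1.075 degrees

-1.075 degrees


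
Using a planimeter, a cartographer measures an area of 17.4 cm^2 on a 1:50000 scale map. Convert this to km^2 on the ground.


ground_area = 17.4 * (50000/100)^2 = 4350000.0 m^2 = 4.35 km^2

4.35 km^2


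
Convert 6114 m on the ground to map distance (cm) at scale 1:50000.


map_cm = 6114 * 100 / 50000 = 12.228 cm ≈ 12.23 cm

12.23 cm


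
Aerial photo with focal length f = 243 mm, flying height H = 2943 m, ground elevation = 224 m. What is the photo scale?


scale = f / (H - h) = 243 mm / 2719 m = 243 / 2719000 = 1:11189

1:11189


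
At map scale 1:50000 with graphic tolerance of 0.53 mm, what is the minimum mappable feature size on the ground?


ground = 0.53 mm * 50000 / 1000 = 26.5 m

26.5 m


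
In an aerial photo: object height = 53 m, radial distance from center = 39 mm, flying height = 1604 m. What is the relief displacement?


d = h * r / H = 53 * 39 / 1604 = 1.29 mm

1.29 mm


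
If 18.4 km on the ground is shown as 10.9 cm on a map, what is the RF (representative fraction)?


ground = 18.4 km = 1840000 cm; RF denominator = ground / map = 1840000 / 10.9 ≈ 168807; RF = 1:168807

1:168807


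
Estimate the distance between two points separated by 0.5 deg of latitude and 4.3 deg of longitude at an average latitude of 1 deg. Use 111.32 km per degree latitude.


dlat_km = 0.5 * 111.32 = 55.66
dlon_km = 4.3 * 111.32 * cos(1) ≈ 478.603
dist = sqrt(55.66^2 + 478.603^2) ≈ 481.8 km

481.8 km


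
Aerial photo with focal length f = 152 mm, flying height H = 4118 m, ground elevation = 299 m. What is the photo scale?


scale = f / (H - h) = 152 mm / 3819 m = 152 / 3819000 = 1:25125

1:25125


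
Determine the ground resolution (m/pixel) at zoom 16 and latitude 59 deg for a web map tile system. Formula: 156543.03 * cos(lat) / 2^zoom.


res = 156543.03 * cos(59) / 2^16 = 156543.03 * 0.51503807 / 65536 = 1.23 m/pixel

1.23 m/pixel


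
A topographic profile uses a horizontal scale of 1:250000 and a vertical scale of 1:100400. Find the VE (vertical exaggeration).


VE = horizontal_scale / vertical_scale = 250000 / 100400 ≈ 2.5

2.5x


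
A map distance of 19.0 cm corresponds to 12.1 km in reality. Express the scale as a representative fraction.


ground = 12.1 km = 1210000 cm; RF denominator = ground / map = 1210000 / 19.0 ≈ 63684; RF = 1:63684

1:63684


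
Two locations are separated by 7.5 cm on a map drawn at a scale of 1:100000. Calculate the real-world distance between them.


ground = 7.5 cm * 100000 / 100 = 7500.0 m = 7.5 km

7.5 km


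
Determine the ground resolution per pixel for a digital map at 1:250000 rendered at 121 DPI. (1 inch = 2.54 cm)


pixel_cm = 2.54 / 121 ≈ 0.020992 cm
ground = pixel_cm * 250000 / 100 = 2.54 * 250000 / (121 * 100) = 635000 / 12100 ≈ 52.48 m

52.48 m


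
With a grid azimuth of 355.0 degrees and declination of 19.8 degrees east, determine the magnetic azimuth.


magnetic azimuth = grid azimuth - declination (east +ve)
mag_az = 355.0 - 19.8 = 335.2 degrees

335.2 degrees


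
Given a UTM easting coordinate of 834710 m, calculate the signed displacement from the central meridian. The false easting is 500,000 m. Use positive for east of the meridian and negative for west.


displacement = 834710 - 500000 = 334710 m

334710 m


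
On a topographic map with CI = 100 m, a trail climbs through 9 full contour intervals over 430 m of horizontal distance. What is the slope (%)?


elevation change = 9 * 100 = 900 m
slope = 900 / 430 * 100 = 209.3%

209.3%


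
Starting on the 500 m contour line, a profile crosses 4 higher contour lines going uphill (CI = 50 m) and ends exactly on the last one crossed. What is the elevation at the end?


elevation = 500 + 4 * 50 = 700 m

700 m


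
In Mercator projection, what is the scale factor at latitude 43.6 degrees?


SF = 1 / cos(43.6) = 1 / 0.724172 = 1.381

1.381


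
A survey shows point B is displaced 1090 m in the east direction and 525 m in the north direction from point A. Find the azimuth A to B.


az = atan2(1090, 525) = 64.3 deg
adjusted to 0-360: 64.3 degrees

64.3 degrees


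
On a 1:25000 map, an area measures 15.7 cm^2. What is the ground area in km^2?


ground_area = 15.7 * (25000/100)^2 = 981250.0 m^2 = 0.98125 km^2 ≈ 0.981 km^2

0.981 km^2


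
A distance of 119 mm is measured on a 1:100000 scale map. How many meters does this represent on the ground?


ground = 119 mm * 100000 / 1000 = 11900.0 m

11900.0 m


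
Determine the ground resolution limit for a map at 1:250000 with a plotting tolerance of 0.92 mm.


ground = 0.92 mm * 250000 / 1000 = 230.0 m

230.0 m


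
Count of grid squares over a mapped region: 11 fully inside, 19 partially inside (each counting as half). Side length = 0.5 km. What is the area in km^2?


effective squares = 11 + 19 * 0.5 = 20.5
area = 20.5 * 0.25 = 5.125 km^2

5.125 km^2


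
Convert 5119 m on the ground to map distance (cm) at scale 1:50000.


map_cm = 5119 * 100 / 50000 = 10.238 cm ≈ 10.24 cm

10.24 cm


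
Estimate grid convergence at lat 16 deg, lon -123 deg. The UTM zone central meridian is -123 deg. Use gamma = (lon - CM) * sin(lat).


gamma = (-123 - -123) * sin(16) = 0 * 0.275637 = 0.0 degrees

0.0 degrees


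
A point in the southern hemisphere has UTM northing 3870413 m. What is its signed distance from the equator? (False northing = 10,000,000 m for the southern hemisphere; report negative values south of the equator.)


For southern: actual = 3870413 - 10000000 = -6129587 m

-6129587 m


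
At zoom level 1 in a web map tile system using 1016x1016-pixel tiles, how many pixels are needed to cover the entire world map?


tiles per axis = 2^1 = 2
total tiles = 2^2 = 4
pixels per axis = 2 * 1016 = 2032
total pixels = 2032^2 = 4129024

4129024 pixels


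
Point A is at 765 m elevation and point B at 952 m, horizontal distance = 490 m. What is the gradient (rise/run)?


gradient = (952 - 765) / 490 = 187 / 490 = 0.3816

0.3816


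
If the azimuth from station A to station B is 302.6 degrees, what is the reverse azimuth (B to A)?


back azimuth = (302.6 + 180) mod 360 = 122.6 degrees

122.6 degrees


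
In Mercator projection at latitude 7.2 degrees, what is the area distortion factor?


area_distortion = 1/cos^2(7.2) = 1.016

1.016


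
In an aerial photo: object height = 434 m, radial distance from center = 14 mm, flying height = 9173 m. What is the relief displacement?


d = h * r / H = 434 * 14 / 9173 = 0.66 mm

0.66 mm


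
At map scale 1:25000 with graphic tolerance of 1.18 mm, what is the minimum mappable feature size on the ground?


ground = 1.18 mm * 25000 / 1000 = 29.5 m

29.5 m


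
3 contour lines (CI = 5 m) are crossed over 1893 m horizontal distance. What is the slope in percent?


elevation change = 3 * 5 = 15 m
slope = 15 / 1893 * 100 = 0.8%

0.8%


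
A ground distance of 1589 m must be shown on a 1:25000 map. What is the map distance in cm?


map_cm = 1589 * 100 / 25000 = 6.356 cm ≈ 6.36 cm

6.36 cm


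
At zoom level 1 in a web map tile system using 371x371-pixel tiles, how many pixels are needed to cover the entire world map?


tiles per axis = 2^1 = 2
total tiles = 2^2 = 4
pixels per axis = 2 * 371 = 742
total pixels = 742^2 = 550564

550564 pixels


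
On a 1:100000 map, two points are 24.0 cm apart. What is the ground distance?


ground = 24.0 cm * 100000 / 100 = 24000.0 m = 24.0 km

24.0 km


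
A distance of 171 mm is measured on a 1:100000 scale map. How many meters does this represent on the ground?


ground = 171 mm * 100000 / 1000 = 17100.0 m

17100.0 m


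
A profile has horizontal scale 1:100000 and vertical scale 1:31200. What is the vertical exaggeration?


VE = horizontal_scale / vertical_scale = 100000 / 31200 ≈ 3.2

3.2x


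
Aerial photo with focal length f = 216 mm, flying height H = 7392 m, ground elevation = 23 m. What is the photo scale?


scale = f / (H - h) = 216 mm / 7369 m = 216 / 7369000 = 1:34116

1:34116


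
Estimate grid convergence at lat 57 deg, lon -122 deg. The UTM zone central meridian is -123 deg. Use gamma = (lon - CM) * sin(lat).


gamma = (-122 - -123) * sin(57) = 1 * 0.838671 = 0.839 degrees

0.839 degrees


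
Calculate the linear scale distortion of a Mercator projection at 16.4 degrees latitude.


SF = 1 / cos(16.4) = 1 / 0.959314 = 1.042

1.042


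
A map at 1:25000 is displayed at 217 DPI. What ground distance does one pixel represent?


pixel_cm = 2.54 / 217 ≈ 0.011705 cm
ground = pixel_cm * 25000 / 100 = 2.54 * 25000 / (217 * 100) = 63500 / 21700 ≈ 2.93 m

2.93 m


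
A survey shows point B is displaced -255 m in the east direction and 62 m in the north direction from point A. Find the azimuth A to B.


az = atan2(-255, 62) = -76.3 deg
adjusted to 0-360: 283.7 degrees

283.7 degrees


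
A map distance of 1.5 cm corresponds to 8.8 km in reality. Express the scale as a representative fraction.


ground = 8.8 km = 880000 cm; RF denominator = ground / map = 880000 / 1.5 ≈ 586667; RF = 1:586667

1:586667


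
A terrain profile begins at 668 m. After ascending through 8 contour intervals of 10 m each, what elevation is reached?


elevation = 668 + 8 * 10 = 748 m

748 m


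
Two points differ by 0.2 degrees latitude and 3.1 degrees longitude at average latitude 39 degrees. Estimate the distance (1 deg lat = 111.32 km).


dlat_km = 0.2 * 111.32 = 22.264
dlon_km = 3.1 * 111.32 * cos(39) ≈ 268.187
dist = sqrt(22.264^2 + 268.187^2) ≈ 269.1 km

269.1 km


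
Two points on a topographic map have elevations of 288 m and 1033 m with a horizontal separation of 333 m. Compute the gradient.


gradient = (1033 - 288) / 333 = 745 / 333 = 2.2372

2.2372


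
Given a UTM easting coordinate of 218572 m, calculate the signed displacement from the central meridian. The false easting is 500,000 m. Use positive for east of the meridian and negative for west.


displacement = 218572 - 500000 = -281428 m

-281428 m


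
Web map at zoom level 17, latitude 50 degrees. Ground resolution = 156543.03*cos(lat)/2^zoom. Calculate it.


res = 156543.03 * cos(50) / 2^17 = 156543.03 * 0.64278761 / 131072 = 0.77 m/pixel

0.77 m/pixel


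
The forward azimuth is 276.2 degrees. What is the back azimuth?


back azimuth = (276.2 + 180) mod 360 = 96.2 degrees

96.2 degrees


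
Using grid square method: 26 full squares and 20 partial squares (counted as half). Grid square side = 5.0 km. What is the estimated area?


effective squares = 26 + 20 * 0.5 = 36.0
area = 36.0 * 25.0 = 900.0 km^2

900.0 km^2


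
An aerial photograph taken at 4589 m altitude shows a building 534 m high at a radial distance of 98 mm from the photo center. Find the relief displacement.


d = h * r / H = 534 * 98 / 4589 = 11.4 mm

11.4 mm


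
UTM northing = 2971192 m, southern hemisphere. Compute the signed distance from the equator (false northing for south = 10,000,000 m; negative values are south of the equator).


For southern: actual = 2971192 - 10000000 = -7028808 m

-7028808 m


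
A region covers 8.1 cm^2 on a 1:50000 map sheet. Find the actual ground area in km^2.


ground_area = 8.1 * (50000/100)^2 = 2025000.0 m^2 = 2.025 km^2

2.025 km^2


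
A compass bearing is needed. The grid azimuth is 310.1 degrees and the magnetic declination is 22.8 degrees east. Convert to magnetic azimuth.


magnetic azimuth = grid azimuth - declination (east +ve)
mag_az = 310.1 - 22.8 = 287.3 degrees

287.3 degrees


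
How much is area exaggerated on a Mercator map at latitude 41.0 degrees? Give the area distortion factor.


area_distortion = 1/cos^2(41.0) = 1.756

1.756


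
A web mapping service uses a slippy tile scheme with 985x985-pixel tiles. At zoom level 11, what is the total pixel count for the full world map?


tiles per axis = 2^11 = 2048
total tiles = 2048^2 = 4194304
pixels per axis = 2048 * 985 = 2017280
total pixels = 2017280^2 = 4069418598400

4069418598400 pixels


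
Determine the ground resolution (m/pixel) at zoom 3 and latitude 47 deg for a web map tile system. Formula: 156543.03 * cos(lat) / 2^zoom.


res = 156543.03 * cos(47) / 2^3 = 156543.03 * 0.68199836 / 8 = 13345.26 m/pixel

13345.26 m/pixel


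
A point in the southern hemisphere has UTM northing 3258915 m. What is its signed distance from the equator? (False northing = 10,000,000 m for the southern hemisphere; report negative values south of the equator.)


For southern: actual = 3258915 - 10000000 = -6741085 m

-6741085 m


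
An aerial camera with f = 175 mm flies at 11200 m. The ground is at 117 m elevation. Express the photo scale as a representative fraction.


scale = f / (H - h) = 175 mm / 11083 m = 175 / 11083000 = 1:63331

1:63331


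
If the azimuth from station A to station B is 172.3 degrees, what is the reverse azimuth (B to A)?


back azimuth = (172.3 + 180) mod 360 = 352.3 degrees

352.3 degrees


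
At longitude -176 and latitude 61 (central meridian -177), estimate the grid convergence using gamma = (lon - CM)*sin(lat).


gamma = (-176 - -177) * sin(61) = 1 * 0.87462 = 0.875 degrees

0.875 degrees


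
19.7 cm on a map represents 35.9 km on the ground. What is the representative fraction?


ground = 35.9 km = 3590000 cm; RF denominator = ground / map = 3590000 / 19.7 ≈ 182234; RF = 1:182234

1:182234


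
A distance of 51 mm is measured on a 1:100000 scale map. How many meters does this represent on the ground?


ground = 51 mm * 100000 / 1000 = 5100.0 m

5100.0 m


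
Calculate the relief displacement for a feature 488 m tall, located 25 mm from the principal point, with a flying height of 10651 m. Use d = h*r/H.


d = h * r / H = 488 * 25 / 10651 = 1.15 mm

1.15 mm


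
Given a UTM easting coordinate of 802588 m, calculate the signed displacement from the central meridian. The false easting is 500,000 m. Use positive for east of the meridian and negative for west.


displacement = 802588 - 500000 = 302588 m

302588 m


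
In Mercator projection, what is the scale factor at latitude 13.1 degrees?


SF = 1 / cos(13.1) = 1 / 0.973976 = 1.027

1.027


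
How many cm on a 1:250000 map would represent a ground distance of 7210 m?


map_cm = 7210 * 100 / 250000 = 2.884 cm ≈ 2.88 cm

2.88 cm


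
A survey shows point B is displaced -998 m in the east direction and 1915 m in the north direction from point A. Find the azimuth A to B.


az = atan2(-998, 1915) = -27.5 deg
adjusted to 0-360: 332.5 degrees

332.5 degrees


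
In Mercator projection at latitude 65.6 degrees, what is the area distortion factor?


area_distortion = 1/cos^2(65.6) = 5.86

5.86


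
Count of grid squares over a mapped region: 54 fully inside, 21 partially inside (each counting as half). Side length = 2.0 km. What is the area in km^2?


effective squares = 54 + 21 * 0.5 = 64.5
area = 64.5 * 4.0 = 258.0 km^2

258.0 km^2


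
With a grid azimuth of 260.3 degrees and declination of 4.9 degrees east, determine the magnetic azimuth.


magnetic azimuth = grid azimuth - declination (east +ve)
mag_az = 260.3 - 4.9 = 255.4 degrees

255.4 degrees


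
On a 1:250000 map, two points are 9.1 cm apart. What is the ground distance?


ground = 9.1 cm * 250000 / 100 = 22750.0 m = 22.75 km

22.75 km


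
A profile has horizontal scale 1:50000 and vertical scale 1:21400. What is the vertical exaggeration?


VE = horizontal_scale / vertical_scale = 50000 / 21400 ≈ 2.3

2.3x


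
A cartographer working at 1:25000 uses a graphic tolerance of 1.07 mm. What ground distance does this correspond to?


ground = 1.07 mm * 25000 / 1000 = 26.75 m

26.75 m


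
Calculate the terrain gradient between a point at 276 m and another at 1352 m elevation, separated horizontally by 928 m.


gradient = (1352 - 276) / 928 = 1076 / 928 = 1.1595

1.1595


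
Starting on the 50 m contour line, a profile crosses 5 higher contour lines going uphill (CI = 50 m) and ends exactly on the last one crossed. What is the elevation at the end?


elevation = 50 + 5 * 50 = 300 m

300 m


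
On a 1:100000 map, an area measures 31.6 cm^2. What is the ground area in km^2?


ground_area = 31.6 * (100000/100)^2 = 31600000.0 m^2 = 31.6 km^2

31.6 km^2


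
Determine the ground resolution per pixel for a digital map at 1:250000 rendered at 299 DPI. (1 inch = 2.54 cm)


pixel_cm = 2.54 / 299 ≈ 0.008495 cm
ground = pixel_cm * 250000 / 100 = 2.54 * 250000 / (299 * 100) = 635000 / 29900 ≈ 21.24 m

21.24 m


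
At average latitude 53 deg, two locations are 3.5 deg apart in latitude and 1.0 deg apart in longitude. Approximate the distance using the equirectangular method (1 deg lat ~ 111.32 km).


dlat_km = 3.5 * 111.32 = 389.62
dlon_km = 1.0 * 111.32 * cos(53) ≈ 66.994
dist = sqrt(389.62^2 + 66.994^2) ≈ 395.3 km

395.3 km


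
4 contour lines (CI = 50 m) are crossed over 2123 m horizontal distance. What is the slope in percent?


elevation change = 4 * 50 = 200 m
slope = 200 / 2123 * 100 = 9.4%

9.4%


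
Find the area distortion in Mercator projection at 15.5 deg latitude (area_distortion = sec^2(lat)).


area_distortion = 1/cos^2(15.5) = 1.077

1.077


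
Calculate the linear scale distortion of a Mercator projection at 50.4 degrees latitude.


SF = 1 / cos(50.4) = 1 / 0.637424 = 1.569

1.569


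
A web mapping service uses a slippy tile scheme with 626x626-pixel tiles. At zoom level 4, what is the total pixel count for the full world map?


tiles per axis = 2^4 = 16
total tiles = 16^2 = 256
pixels per axis = 16 * 626 = 10016
total pixels = 10016^2 = 100320256

100320256 pixels


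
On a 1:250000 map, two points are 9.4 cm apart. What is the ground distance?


ground = 9.4 cm * 250000 / 100 = 23500.0 m = 23.5 km

23.5 km


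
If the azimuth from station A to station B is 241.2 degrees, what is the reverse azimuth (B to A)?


back azimuth = (241.2 + 180) mod 360 = 61.2 degrees

61.2 degrees


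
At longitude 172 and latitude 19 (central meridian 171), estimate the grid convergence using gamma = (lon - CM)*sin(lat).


gamma = (172 - 171) * sin(19) = 1 * 0.325568 = 0.326 degrees

0.326 degrees


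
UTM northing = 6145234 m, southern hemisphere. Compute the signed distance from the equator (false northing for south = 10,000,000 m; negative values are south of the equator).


For southern: actual = 6145234 - 10000000 = -3854766 m

-3854766 m


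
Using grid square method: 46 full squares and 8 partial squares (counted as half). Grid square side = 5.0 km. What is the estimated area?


effective squares = 46 + 8 * 0.5 = 50.0
area = 50.0 * 25.0 = 1250.0 km^2

1250.0 km^2


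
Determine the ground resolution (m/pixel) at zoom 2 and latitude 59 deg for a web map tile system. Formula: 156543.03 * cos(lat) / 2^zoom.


res = 156543.03 * cos(59) / 2^2 = 156543.03 * 0.51503807 / 4 = 20156.41 m/pixel

20156.41 m/pixel


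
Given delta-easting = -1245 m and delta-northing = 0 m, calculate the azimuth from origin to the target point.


az = atan2(-1245, 0) = -90.0 deg
adjusted to 0-360: 270.0 degrees

270.0 degrees


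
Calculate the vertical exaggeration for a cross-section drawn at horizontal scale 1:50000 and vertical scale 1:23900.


VE = horizontal_scale / vertical_scale = 50000 / 23900 ≈ 2.1

2.1x


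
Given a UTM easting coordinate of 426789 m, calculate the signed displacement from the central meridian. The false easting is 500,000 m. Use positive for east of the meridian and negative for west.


displacement = 426789 - 500000 = -73211 m

-73211 m


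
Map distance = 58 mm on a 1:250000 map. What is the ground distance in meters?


ground = 58 mm * 250000 / 1000 = 14500.0 m

14500.0 m


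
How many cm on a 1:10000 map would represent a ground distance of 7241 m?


map_cm = 7241 * 100 / 10000 = 72.41 cm

72.41 cm


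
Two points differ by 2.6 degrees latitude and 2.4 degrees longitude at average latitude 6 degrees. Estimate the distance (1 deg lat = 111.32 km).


dlat_km = 2.6 * 111.32 = 289.432
dlon_km = 2.4 * 111.32 * cos(6) ≈ 265.704
dist = sqrt(289.432^2 + 265.704^2) ≈ 392.9 km

392.9 km


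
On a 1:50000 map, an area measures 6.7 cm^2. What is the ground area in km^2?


ground_area = 6.7 * (50000/100)^2 = 1675000.0 m^2 = 1.675 km^2

1.675 km^2


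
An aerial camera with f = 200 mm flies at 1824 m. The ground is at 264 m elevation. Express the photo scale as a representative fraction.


scale = f / (H - h) = 200 mm / 1560 m = 200 / 1560000 = 1:7800

1:7800
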